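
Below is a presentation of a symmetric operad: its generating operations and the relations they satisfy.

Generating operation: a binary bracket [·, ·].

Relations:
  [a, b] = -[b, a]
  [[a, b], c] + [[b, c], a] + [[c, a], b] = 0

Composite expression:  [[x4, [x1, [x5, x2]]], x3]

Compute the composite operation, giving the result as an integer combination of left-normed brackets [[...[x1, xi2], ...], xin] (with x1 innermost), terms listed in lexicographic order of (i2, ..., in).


Antisymmetry and Jacobi reduce to x1-anchored left-normed brackets.
Composite bracket: [[x4, [x1, [x5, x2]]], x3]
Applying ab - ba throughout gives 16 signed words (2^4 = 16).
The x1-initial words carry the normal form:
  word x1x2x5x4x3 has sign +1, contributing +[[[[x1, x2], x5], x4], x3]
  word x1x5x2x4x3 has sign -1, contributing -[[[[x1, x5], x2], x4], x3]

[[[[x1, x2], x5], x4], x3] - [[[[x1, x5], x2], x4], x3]


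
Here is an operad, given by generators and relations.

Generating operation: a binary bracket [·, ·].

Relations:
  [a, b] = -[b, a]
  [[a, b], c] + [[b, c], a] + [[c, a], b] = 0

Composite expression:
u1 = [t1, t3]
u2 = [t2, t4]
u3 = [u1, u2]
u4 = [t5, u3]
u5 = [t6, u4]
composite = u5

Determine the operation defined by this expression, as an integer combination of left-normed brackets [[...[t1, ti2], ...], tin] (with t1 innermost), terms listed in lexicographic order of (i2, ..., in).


[[[[[t1, t3], t2], t4], t5], t6] - [[[[[t1, t3], t4], t2], t5], t6]

In the tensor algebra, words opening t1 carry the t1-anchored form.
Composite bracket: [t6, [t5, [[t1, t3], [t2, t4]]]]
Expanding via [a, b] = ab - ba: 32 signed words (2^5 = 32).
Words beginning with t1 determine it all:
  from t1t3t2t4t5t6, sign +1: term +[[[[[t1, t3], t2], t4], t5], t6]
  from t1t3t4t2t5t6, sign -1: term -[[[[[t1, t3], t4], t2], t5], t6]


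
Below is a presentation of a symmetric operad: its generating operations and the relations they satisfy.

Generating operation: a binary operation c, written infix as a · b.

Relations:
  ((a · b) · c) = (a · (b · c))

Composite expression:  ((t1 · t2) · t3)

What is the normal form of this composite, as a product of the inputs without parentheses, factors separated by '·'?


t1 · t2 · t3

The c-tree's shape is irrelevant; the t-reading-order decides.
(t1 · t2) reduces to t1 · t2
((t1 · t2) · t3) reduces to t1 · t2 · t3


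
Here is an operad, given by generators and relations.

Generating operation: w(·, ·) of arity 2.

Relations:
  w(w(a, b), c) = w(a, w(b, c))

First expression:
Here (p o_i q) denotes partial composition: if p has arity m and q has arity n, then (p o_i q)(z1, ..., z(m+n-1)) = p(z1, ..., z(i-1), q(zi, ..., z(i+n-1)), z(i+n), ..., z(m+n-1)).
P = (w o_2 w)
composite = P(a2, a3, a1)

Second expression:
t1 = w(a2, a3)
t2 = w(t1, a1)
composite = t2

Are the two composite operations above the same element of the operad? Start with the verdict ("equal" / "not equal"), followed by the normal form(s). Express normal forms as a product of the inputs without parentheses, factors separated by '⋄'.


equal; the common form is a2 ⋄ a3 ⋄ a1

Reducing the first expression gives a2 ⋄ a3 ⋄ a1
Reducing the second expression gives a2 ⋄ a3 ⋄ a1
The forms coincide; equal.


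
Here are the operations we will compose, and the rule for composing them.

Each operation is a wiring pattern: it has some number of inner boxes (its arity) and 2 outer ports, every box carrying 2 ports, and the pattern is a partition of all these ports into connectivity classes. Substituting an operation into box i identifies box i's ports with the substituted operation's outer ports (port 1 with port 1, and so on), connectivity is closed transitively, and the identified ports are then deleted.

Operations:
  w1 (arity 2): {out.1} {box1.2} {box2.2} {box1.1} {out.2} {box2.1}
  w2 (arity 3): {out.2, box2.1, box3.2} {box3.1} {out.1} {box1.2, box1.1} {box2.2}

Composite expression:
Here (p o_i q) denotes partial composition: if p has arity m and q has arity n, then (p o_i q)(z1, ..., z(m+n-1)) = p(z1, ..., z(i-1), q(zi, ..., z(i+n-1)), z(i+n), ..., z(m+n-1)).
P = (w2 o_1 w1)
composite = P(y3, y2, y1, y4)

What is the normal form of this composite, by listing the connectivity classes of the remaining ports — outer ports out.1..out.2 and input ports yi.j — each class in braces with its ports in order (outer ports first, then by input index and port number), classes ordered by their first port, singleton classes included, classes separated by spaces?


Reachability decides: close wires over w2-identified ports.
w1 over (y3, y2) gives {out.1} {out.2} {y2.1} {y2.2} {y3.1} {y3.2}, out.j being that stage's outer ports
w2 over (y3, y2, y1, y4) gives {out.1} {out.2, y1.1, y4.2} {y1.2} {y2.1} {y2.2} {y3.1} {y3.2} {y4.1}, out.j being that stage's outer ports

{out.1} {out.2, y1.1, y4.2} {y1.2} {y2.1} {y2.2} {y3.1} {y3.2} {y4.1}


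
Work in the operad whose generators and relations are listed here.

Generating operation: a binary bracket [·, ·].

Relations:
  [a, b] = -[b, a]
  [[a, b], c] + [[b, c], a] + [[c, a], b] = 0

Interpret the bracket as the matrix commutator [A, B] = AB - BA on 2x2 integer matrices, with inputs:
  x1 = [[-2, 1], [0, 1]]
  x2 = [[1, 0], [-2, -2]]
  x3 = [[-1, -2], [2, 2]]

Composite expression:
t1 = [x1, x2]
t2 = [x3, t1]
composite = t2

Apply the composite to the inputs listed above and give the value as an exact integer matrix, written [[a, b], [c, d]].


[[18, 1], [-26, -18]]

[x1, x2] = [[-2, -3], [-6, 2]]
[x3, [x1, x2]] = [[18, 1], [-26, -18]]


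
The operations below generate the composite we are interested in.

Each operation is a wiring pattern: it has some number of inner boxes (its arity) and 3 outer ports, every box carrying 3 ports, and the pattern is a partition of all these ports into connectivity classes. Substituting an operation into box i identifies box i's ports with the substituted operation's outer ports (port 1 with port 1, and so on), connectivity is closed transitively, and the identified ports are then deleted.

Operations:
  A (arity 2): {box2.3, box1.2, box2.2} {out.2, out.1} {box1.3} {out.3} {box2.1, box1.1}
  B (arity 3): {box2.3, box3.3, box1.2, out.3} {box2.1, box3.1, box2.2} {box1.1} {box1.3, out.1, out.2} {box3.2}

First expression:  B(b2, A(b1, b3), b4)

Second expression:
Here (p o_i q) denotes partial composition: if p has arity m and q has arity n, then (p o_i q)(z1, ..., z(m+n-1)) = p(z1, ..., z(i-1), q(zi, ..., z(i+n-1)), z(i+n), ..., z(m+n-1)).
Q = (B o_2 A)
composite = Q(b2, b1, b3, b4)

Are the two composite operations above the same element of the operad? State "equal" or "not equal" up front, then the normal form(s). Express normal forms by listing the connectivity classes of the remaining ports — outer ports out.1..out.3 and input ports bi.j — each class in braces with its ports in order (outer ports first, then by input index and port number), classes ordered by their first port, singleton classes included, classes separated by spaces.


equal — both sides give {out.1, out.2, b2.3} {out.3, b2.2, b4.3} {b1.1, b3.1} {b1.2, b3.2, b3.3} {b1.3} {b2.1} {b4.1} {b4.2}


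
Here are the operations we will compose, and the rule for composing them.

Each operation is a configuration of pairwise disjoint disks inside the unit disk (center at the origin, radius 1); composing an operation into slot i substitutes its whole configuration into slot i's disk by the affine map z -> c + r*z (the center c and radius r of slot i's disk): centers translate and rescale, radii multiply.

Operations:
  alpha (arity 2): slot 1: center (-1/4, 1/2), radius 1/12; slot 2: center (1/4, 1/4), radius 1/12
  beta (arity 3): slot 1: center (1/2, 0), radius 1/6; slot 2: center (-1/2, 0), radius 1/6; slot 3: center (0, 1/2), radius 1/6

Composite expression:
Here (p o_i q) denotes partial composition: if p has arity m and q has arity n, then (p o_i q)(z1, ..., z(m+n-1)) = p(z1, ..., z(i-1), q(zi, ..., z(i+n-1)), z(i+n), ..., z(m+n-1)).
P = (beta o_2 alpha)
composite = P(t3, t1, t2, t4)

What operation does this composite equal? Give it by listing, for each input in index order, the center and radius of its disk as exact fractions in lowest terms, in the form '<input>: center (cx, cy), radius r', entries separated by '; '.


t1: center (-13/24, 1/12), radius 1/72; t2: center (-11/24, 1/24), radius 1/72; t3: center (1/2, 0), radius 1/6; t4: center (0, 1/2), radius 1/6


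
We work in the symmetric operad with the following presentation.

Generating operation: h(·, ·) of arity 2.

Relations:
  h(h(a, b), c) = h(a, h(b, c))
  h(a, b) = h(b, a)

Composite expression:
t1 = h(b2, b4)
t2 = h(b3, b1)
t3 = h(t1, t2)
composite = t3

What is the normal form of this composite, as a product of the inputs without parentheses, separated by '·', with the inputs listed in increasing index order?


b1 · b2 · b3 · b4

Key point: h commutes, so take the b-inputs in any fixed order.
h(b2, b4) linearizes to b2 · b4
h(b3, b1) linearizes to b3 · b1
h(h(b2, b4), h(b3, b1)) linearizes to b2 · b4 · b3 · b1
reordering the factors by index: b1 · b2 · b3 · b4


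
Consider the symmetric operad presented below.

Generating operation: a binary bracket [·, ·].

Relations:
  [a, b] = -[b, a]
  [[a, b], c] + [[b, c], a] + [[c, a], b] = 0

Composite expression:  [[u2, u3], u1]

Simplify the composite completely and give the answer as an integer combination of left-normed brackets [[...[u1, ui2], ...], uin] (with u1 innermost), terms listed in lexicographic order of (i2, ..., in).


A multilinear Lie element is pinned by u1-initial words (u1 innermost).
Composite bracket: [[u2, u3], u1]
Applying ab - ba throughout gives 4 signed words (2^2 = 4).
Collect the words opening with u1:
  u1u2u3 appears with sign -1, giving the term -[[u1, u2], u3]
  u1u3u2 appears with sign +1, giving the term +[[u1, u3], u2]

-[[u1, u2], u3] + [[u1, u3], u2]


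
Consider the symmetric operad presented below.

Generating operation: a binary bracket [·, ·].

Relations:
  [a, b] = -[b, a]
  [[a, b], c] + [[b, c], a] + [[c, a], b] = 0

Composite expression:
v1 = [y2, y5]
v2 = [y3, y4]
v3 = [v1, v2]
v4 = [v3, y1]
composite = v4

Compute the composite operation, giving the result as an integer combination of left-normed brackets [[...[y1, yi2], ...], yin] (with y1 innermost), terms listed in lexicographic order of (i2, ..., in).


In the tensor algebra, words opening y1 carry the y1-anchored form.
Composite bracket: [[[y2, y5], [y3, y4]], y1]
Full expansion: 16 signed words from ab - ba (2^4 = 16).
Only words starting with y1 matter:
  y1y2y5y3y4 (sign -1) contributes -[[[[y1, y2], y5], y3], y4]
  y1y2y5y4y3 (sign +1) contributes +[[[[y1, y2], y5], y4], y3]
  y1y3y4y2y5 (sign +1) contributes +[[[[y1, y3], y4], y2], y5]
  y1y3y4y5y2 (sign -1) contributes -[[[[y1, y3], y4], y5], y2]
  y1y4y3y2y5 (sign -1) contributes -[[[[y1, y4], y3], y2], y5]
  y1y4y3y5y2 (sign +1) contributes +[[[[y1, y4], y3], y5], y2]
  y1y5y2y3y4 (sign +1) contributes +[[[[y1, y5], y2], y3], y4]
  y1y5y2y4y3 (sign -1) contributes -[[[[y1, y5], y2], y4], y3]

-[[[[y1, y2], y5], y3], y4] + [[[[y1, y2], y5], y4], y3] + [[[[y1, y3], y4], y2], y5] - [[[[y1, y3], y4], y5], y2] - [[[[y1, y4], y3], y2], y5] + [[[[y1, y4], y3], y5], y2] + [[[[y1, y5], y2], y3], y4] - [[[[y1, y5], y2], y4], y3]


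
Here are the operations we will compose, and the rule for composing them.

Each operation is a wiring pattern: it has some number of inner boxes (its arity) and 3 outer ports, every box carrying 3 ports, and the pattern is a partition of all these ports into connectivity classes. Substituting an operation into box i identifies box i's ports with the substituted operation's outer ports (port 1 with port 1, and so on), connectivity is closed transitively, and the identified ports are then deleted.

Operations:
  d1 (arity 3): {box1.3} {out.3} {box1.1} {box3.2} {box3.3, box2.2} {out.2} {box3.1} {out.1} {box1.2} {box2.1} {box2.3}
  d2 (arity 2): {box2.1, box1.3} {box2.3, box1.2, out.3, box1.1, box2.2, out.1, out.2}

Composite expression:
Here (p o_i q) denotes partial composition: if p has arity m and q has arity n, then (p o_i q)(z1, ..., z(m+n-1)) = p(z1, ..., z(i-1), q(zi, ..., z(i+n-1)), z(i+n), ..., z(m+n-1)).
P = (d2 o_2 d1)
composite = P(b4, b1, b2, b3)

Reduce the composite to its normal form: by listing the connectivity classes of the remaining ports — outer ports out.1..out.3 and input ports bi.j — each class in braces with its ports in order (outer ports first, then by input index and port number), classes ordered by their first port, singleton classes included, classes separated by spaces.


{out.1, out.2, out.3, b4.1, b4.2} {b1.1} {b1.2} {b1.3} {b2.1} {b2.2, b3.3} {b2.3} {b3.1} {b3.2} {b4.3}

Connectivity passes through glued d2-boundaries; trace each wire chain.
composing d1 on (b1, b2, b3), with out.j its own outer ports: {out.1} {out.2} {out.3} {b1.1} {b1.2} {b1.3} {b2.1} {b2.2, b3.3} {b2.3} {b3.1} {b3.2}
composing d2 on (b4, b1, b2, b3), with out.j its own outer ports: {out.1, out.2, out.3, b4.1, b4.2} {b1.1} {b1.2} {b1.3} {b2.1} {b2.2, b3.3} {b2.3} {b3.1} {b3.2} {b4.3}


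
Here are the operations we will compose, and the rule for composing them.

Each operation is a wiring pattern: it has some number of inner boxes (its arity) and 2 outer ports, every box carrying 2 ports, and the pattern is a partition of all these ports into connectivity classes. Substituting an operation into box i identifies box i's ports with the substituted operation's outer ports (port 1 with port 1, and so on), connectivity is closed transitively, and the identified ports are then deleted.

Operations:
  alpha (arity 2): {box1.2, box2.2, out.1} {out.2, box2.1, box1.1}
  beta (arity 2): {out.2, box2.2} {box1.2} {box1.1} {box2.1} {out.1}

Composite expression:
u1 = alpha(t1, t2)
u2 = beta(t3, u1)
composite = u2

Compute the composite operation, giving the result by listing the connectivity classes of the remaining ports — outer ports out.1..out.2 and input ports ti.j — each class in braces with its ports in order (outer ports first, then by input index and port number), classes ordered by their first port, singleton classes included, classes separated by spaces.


Two ports join when wires chain via beta-identified ports.
through alpha, on inputs (t1, t2): {out.1, t1.2, t2.2} {out.2, t1.1, t2.1} (out.j = stage outer ports)
through beta, on inputs (t3, t1, t2): {out.1} {out.2, t1.1, t2.1} {t1.2, t2.2} {t3.1} {t3.2} (out.j = stage outer ports)

{out.1} {out.2, t1.1, t2.1} {t1.2, t2.2} {t3.1} {t3.2}


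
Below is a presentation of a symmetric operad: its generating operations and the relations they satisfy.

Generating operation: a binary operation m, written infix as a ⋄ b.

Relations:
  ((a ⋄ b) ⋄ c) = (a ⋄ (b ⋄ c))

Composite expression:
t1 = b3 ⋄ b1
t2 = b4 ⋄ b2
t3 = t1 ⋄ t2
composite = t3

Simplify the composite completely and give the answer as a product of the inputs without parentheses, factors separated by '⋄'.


b3 ⋄ b1 ⋄ b4 ⋄ b2

The m-tree's shape is irrelevant; the b-reading-order decides.
(b3 ⋄ b1) collapses to b3 ⋄ b1
(b4 ⋄ b2) collapses to b4 ⋄ b2
((b3 ⋄ b1) ⋄ (b4 ⋄ b2)) collapses to b3 ⋄ b1 ⋄ b4 ⋄ b2


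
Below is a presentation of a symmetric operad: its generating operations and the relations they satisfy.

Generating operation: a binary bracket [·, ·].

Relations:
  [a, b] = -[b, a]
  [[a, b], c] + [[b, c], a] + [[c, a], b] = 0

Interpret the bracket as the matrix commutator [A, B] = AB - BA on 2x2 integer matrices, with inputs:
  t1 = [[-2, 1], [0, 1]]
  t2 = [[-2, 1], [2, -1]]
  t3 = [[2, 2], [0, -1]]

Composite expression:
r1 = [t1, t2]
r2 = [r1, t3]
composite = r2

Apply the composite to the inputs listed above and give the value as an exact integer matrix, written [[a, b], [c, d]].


[[-12, 14], [18, 12]]

[t1, t2] = [[2, -2], [6, -2]]
[[t1, t2], t3] = [[-12, 14], [18, 12]]


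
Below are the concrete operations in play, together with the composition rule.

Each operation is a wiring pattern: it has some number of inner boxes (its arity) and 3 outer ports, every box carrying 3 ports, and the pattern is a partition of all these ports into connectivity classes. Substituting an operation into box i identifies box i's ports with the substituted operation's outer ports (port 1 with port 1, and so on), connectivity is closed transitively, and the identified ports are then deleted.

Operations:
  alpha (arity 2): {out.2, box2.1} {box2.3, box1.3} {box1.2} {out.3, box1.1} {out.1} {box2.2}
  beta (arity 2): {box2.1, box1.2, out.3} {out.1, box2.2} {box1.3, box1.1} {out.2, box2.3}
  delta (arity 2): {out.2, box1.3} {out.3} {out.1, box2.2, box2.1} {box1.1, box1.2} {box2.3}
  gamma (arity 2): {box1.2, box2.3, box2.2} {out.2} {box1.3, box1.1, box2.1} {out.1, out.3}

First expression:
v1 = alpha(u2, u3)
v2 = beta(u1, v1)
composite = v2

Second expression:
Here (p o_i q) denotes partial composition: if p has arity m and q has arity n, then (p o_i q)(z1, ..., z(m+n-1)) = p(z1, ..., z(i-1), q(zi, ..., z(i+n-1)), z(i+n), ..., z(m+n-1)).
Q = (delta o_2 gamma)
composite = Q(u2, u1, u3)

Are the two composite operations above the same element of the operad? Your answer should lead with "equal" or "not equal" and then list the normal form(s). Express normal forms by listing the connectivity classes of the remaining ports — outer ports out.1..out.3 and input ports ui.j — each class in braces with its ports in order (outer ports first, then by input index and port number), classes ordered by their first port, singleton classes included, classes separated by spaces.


not equal; first: {out.1, u3.1} {out.2, u2.1} {out.3, u1.2} {u1.1, u1.3} {u2.2} {u2.3, u3.3} {u3.2}; second: {out.1} {out.2, u2.3} {out.3} {u1.1, u1.3, u3.1} {u1.2, u3.2, u3.3} {u2.1, u2.2}

The first expression, normalized: {out.1, u3.1} {out.2, u2.1} {out.3, u1.2} {u1.1, u1.3} {u2.2} {u2.3, u3.3} {u3.2}
The second expression, normalized: {out.1} {out.2, u2.3} {out.3} {u1.1, u1.3, u3.1} {u1.2, u3.2, u3.3} {u2.1, u2.2}
Distinct normal forms: not equal.


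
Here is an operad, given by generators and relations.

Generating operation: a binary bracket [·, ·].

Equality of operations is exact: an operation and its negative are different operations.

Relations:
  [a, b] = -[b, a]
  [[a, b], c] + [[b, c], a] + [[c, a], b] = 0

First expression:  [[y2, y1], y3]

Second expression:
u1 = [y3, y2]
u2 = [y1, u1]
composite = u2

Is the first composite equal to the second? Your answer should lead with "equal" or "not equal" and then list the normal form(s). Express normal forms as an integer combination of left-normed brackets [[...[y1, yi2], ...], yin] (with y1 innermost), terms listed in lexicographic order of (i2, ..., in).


not equal — first -[[y1, y2], y3], second -[[y1, y2], y3] + [[y1, y3], y2]

Reducing the first expression gives -[[y1, y2], y3]
Reducing the second expression gives -[[y1, y2], y3] + [[y1, y3], y2]
Different reductions; not equal.


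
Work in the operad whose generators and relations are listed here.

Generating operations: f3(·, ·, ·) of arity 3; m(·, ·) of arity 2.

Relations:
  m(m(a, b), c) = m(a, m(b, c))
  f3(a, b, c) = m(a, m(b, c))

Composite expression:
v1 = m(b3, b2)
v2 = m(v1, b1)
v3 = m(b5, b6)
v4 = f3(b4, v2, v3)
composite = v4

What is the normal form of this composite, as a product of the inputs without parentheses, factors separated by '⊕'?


Under associativity of f3, the answer is the b's in reading order.
m(b3, b2) reduces to b3 ⊕ b2
m(m(b3, b2), b1) reduces to b3 ⊕ b2 ⊕ b1
m(b5, b6) reduces to b5 ⊕ b6
f3(b4, m(m(b3, b2), b1), m(b5, b6)) reduces to b4 ⊕ b3 ⊕ b2 ⊕ b1 ⊕ b5 ⊕ b6

b4 ⊕ b3 ⊕ b2 ⊕ b1 ⊕ b5 ⊕ b6


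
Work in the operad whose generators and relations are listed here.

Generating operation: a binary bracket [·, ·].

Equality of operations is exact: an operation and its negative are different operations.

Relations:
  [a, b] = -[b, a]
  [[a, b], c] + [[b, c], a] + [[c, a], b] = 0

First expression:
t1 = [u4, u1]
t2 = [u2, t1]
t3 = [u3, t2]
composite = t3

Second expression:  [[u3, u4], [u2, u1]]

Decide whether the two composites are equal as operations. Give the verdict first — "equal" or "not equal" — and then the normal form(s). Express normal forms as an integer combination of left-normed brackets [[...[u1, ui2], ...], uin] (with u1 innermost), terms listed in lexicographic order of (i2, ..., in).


not equal; the first gives -[[[u1, u4], u2], u3] and the second [[[u1, u2], u3], u4] - [[[u1, u2], u4], u3]

The first expression reduces to -[[[u1, u4], u2], u3]
The second expression reduces to [[[u1, u2], u3], u4] - [[[u1, u2], u4], u3]
No match — not equal.


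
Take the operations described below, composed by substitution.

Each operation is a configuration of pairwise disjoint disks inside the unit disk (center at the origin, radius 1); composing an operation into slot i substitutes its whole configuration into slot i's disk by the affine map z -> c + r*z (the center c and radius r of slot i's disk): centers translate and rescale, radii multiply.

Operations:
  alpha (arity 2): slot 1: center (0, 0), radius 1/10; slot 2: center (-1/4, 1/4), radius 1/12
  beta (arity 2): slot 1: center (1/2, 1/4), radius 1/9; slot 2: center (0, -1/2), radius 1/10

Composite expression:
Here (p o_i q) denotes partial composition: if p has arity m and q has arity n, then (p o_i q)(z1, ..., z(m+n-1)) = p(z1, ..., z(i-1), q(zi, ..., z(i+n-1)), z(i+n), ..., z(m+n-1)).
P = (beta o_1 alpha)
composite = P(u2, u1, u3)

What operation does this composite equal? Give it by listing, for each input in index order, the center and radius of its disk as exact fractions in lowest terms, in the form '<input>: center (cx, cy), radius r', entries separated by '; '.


u1: center (17/36, 5/18), radius 1/108; u2: center (1/2, 1/4), radius 1/90; u3: center (0, -1/2), radius 1/10


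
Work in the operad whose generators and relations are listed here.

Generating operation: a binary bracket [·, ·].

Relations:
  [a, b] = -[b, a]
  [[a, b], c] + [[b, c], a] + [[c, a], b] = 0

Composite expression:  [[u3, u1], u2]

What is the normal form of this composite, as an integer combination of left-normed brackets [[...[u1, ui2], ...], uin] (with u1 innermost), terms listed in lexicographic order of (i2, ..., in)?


-[[u1, u3], u2]


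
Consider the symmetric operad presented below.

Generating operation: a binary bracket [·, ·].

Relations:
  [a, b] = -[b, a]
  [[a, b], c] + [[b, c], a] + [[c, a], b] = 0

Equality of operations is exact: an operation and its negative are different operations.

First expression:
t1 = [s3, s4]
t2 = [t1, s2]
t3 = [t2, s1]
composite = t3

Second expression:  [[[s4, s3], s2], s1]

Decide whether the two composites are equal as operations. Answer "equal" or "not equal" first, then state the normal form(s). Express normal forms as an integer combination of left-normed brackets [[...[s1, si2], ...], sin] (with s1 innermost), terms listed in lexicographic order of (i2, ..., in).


The first expression, normalized: [[[s1, s2], s3], s4] - [[[s1, s2], s4], s3] - [[[s1, s3], s4], s2] + [[[s1, s4], s3], s2]
The second expression, normalized: -[[[s1, s2], s3], s4] + [[[s1, s2], s4], s3] + [[[s1, s3], s4], s2] - [[[s1, s4], s3], s2]
Different reductions; not equal.

not equal — first [[[s1, s2], s3], s4] - [[[s1, s2], s4], s3] - [[[s1, s3], s4], s2] + [[[s1, s4], s3], s2], second -[[[s1, s2], s3], s4] + [[[s1, s2], s4], s3] + [[[s1, s3], s4], s2] - [[[s1, s4], s3], s2]


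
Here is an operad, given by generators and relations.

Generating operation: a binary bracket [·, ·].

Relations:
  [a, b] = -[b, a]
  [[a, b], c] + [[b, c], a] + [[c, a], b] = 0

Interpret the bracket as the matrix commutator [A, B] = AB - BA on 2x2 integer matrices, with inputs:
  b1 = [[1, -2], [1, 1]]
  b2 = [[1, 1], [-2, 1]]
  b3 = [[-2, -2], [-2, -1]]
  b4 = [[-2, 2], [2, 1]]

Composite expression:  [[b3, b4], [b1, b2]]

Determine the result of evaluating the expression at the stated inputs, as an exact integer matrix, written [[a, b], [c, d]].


[[0, 48], [48, 0]]

[b3, b4] = [[0, -8], [8, 0]]
[b1, b2] = [[3, 0], [0, -3]]
[[b3, b4], [b1, b2]] = [[0, 48], [48, 0]]


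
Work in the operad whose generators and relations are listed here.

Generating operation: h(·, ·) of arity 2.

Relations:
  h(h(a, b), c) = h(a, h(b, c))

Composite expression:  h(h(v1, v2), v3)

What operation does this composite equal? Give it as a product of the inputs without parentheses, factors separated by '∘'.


v1 ∘ v2 ∘ v3


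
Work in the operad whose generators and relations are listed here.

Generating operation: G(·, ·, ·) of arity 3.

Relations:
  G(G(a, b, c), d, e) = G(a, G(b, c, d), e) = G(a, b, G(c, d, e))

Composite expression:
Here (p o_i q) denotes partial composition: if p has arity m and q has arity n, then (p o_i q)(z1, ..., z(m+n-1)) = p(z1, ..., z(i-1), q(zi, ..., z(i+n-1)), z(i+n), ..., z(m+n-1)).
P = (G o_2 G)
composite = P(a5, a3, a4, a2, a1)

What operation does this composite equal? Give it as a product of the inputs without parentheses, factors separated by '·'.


The G-tree's shape is irrelevant; the a-reading-order decides.
G(a3, a4, a2) reduces to a3 · a4 · a2
G(a5, G(a3, a4, a2), a1) reduces to a5 · a3 · a4 · a2 · a1

a5 · a3 · a4 · a2 · a1


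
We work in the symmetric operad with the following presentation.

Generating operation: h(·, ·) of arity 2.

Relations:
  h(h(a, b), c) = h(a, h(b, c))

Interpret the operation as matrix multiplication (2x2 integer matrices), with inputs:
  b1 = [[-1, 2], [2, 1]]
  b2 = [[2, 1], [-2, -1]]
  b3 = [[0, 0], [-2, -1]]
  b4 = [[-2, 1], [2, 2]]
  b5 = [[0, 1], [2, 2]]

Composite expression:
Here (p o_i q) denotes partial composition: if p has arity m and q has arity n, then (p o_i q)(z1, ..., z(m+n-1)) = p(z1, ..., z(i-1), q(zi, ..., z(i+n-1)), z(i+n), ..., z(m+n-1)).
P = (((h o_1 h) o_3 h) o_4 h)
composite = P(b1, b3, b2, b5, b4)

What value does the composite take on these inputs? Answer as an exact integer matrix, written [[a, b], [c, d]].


h(b1, b3) = [[-4, -2], [-2, -1]]
h(b5, b4) = [[2, 2], [0, 6]]
h(b2, h(b5, b4)) = [[4, 10], [-4, -10]]
h(h(b1, b3), h(b2, h(b5, b4))) = [[-8, -20], [-4, -10]]

[[-8, -20], [-4, -10]]


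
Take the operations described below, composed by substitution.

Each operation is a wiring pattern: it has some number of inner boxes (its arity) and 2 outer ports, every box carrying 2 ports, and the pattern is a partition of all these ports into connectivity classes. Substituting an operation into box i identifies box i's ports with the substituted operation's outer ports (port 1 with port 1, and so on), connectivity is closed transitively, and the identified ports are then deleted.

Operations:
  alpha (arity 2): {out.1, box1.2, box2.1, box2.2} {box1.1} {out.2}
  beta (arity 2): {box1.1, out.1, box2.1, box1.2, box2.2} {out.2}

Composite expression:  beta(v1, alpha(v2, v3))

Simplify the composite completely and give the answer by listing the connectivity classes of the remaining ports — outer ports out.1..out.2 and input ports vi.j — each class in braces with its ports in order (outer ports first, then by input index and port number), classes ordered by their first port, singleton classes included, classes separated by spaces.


{out.1, v1.1, v1.2, v2.2, v3.1, v3.2} {out.2} {v2.1}


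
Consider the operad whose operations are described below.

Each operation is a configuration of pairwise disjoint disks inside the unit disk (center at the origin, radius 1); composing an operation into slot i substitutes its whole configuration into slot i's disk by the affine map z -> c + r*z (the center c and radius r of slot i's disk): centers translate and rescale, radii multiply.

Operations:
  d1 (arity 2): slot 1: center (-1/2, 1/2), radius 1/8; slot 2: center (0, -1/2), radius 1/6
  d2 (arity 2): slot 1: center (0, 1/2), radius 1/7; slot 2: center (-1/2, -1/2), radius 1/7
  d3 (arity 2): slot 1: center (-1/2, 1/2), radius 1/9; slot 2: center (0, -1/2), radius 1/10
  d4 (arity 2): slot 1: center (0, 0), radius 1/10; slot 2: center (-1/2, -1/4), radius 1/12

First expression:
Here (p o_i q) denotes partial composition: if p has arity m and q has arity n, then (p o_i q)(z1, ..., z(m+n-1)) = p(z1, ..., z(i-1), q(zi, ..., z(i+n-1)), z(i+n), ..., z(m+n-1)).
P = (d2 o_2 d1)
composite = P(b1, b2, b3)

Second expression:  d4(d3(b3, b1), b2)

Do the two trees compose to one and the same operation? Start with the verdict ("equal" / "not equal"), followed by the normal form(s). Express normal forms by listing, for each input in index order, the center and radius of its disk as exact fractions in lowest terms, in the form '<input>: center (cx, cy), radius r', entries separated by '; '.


not equal: they reduce to b1: center (0, 1/2), radius 1/7; b2: center (-4/7, -3/7), radius 1/56; b3: center (-1/2, -4/7), radius 1/42 and b1: center (0, -1/20), radius 1/100; b2: center (-1/2, -1/4), radius 1/12; b3: center (-1/20, 1/20), radius 1/90

Reducing the first expression gives b1: center (0, 1/2), radius 1/7; b2: center (-4/7, -3/7), radius 1/56; b3: center (-1/2, -4/7), radius 1/42
Reducing the second expression gives b1: center (0, -1/20), radius 1/100; b2: center (-1/2, -1/4), radius 1/12; b3: center (-1/20, 1/20), radius 1/90
The normal forms differ: not equal.


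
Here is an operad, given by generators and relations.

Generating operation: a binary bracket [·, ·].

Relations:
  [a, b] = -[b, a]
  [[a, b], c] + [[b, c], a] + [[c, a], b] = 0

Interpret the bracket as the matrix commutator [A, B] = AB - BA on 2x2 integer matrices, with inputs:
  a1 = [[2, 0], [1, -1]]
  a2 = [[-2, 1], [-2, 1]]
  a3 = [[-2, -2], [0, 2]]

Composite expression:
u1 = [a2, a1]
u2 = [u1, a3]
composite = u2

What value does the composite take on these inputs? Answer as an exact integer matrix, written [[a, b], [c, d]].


[[-6, -16], [12, 6]]

[a2, a1] = [[1, -3], [-3, -1]]
[[a2, a1], a3] = [[-6, -16], [12, 6]]


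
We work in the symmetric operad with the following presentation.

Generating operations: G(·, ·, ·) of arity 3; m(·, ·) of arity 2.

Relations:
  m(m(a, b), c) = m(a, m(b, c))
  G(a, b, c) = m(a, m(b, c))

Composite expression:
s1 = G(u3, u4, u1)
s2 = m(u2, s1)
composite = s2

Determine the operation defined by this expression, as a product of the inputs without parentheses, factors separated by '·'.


u2 · u3 · u4 · u1


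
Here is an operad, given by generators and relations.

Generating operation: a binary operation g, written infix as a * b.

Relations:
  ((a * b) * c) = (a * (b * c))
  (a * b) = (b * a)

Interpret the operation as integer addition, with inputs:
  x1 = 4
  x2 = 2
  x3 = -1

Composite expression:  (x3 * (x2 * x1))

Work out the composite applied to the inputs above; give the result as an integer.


5

(x2 * x1) = 6
(x3 * (x2 * x1)) = 5


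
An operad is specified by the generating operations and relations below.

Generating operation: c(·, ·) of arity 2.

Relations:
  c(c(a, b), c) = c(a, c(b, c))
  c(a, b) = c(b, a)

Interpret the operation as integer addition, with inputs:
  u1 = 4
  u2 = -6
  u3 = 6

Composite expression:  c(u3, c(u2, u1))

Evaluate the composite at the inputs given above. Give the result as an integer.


4

c(u2, u1) = -2
c(u3, c(u2, u1)) = 4


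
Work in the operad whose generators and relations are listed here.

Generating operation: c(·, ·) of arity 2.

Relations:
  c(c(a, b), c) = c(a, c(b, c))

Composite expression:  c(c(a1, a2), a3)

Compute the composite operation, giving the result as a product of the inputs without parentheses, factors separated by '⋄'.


Under associativity of c, the answer is the a's in reading order.
c(a1, a2) linearizes to a1 ⋄ a2
c(c(a1, a2), a3) linearizes to a1 ⋄ a2 ⋄ a3

a1 ⋄ a2 ⋄ a3


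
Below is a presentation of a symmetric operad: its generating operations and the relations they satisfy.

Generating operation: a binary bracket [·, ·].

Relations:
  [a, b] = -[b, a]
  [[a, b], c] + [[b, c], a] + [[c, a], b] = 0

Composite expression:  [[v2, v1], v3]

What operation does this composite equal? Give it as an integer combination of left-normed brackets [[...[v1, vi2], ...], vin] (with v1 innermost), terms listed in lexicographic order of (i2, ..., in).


Antisymmetry and Jacobi reduce to v1-anchored left-normed brackets.
Composite bracket: [[v2, v1], v3]
Expanding via [a, b] = ab - ba: 4 signed words (2^2 = 4).
The v1-initial words carry the normal form:
  v1v2v3 appears with sign -1, giving the term -[[v1, v2], v3]

-[[v1, v2], v3]


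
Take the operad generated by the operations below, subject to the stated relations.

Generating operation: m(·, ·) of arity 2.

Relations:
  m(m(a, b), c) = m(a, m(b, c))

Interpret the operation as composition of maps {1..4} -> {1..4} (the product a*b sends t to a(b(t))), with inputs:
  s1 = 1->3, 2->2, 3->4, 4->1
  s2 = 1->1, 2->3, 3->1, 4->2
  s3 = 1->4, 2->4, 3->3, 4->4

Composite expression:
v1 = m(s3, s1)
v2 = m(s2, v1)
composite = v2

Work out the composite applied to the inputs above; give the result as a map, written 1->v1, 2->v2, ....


m(s3, s1) = 1->3, 2->4, 3->4, 4->4
m(s2, m(s3, s1)) = 1->1, 2->2, 3->2, 4->2

1->1, 2->2, 3->2, 4->2


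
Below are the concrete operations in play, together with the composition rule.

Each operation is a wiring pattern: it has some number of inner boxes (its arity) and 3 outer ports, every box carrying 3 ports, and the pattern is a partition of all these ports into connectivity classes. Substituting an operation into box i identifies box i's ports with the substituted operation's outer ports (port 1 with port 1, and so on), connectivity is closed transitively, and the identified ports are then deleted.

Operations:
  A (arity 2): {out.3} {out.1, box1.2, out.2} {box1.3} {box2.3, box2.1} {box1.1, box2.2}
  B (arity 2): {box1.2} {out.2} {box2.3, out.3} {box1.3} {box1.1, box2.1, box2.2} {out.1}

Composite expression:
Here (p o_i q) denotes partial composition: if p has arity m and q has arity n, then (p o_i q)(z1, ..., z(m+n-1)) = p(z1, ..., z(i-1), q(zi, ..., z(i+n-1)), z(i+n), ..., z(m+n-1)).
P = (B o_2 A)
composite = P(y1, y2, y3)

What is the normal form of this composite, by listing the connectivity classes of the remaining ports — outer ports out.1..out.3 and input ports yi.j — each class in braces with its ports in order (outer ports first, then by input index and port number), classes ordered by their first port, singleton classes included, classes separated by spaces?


{out.1} {out.2} {out.3} {y1.1, y2.2} {y1.2} {y1.3} {y2.1, y3.2} {y2.3} {y3.1, y3.3}


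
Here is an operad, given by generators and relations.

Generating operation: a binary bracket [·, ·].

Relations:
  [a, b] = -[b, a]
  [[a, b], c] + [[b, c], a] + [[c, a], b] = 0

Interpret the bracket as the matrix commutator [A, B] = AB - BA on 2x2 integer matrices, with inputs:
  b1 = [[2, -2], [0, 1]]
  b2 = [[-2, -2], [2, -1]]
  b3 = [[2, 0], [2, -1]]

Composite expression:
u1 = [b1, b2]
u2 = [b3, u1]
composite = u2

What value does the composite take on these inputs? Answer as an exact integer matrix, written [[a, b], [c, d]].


[[8, -12], [-10, -8]]

[b1, b2] = [[-4, -4], [-2, 4]]
[b3, [b1, b2]] = [[8, -12], [-10, -8]]


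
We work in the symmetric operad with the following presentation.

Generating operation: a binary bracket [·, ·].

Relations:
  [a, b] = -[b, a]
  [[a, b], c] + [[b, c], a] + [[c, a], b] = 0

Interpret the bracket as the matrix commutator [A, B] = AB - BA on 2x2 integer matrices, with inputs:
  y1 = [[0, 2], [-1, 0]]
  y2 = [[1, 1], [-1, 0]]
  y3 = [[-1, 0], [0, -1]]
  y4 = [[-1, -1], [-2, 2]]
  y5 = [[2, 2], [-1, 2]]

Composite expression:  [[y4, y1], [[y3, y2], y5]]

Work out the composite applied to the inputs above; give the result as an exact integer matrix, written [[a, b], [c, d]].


[[0, 0], [0, 0]]


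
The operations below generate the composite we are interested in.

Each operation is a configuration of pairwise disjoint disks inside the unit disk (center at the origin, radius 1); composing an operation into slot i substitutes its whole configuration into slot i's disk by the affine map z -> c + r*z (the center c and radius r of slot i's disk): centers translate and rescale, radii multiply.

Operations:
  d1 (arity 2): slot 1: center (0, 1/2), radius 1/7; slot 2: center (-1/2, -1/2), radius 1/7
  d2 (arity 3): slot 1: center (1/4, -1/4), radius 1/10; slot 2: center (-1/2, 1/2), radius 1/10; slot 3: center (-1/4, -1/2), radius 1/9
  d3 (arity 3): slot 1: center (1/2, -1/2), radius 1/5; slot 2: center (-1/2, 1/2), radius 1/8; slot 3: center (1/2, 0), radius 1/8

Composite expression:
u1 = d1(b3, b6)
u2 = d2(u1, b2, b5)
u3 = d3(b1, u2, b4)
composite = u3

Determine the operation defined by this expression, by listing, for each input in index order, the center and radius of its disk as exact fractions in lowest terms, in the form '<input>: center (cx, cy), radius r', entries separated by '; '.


b1: center (1/2, -1/2), radius 1/5; b2: center (-9/16, 9/16), radius 1/80; b3: center (-15/32, 19/40), radius 1/560; b4: center (1/2, 0), radius 1/8; b5: center (-17/32, 7/16), radius 1/72; b6: center (-19/40, 37/80), radius 1/560

Affine substitution under d3: radii multiply and b-centers shift.
b1: after 1 affine step, its disk has center (1/2, -1/2), radius 1/5
b3: after 3 affine steps, its disk has center (-15/32, 19/40), radius 1/560
b6: after 3 affine steps, its disk has center (-19/40, 37/80), radius 1/560
b2: after 2 affine steps, its disk has center (-9/16, 9/16), radius 1/80
b5: after 2 affine steps, its disk has center (-17/32, 7/16), radius 1/72
b4: after 1 affine step, its disk has center (1/2, 0), radius 1/8


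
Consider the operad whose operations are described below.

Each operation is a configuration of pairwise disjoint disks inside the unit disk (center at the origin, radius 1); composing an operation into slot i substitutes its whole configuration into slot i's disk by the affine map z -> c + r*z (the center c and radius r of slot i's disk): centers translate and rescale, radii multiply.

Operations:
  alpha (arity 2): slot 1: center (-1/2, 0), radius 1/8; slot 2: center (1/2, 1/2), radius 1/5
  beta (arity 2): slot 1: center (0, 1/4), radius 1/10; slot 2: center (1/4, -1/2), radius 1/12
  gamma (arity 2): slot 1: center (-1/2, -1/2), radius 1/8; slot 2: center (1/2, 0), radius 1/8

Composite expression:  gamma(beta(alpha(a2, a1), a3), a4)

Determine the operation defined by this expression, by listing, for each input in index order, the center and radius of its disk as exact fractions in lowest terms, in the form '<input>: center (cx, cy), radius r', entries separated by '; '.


a1: center (-79/160, -37/80), radius 1/400; a2: center (-81/160, -15/32), radius 1/640; a3: center (-15/32, -9/16), radius 1/96; a4: center (1/2, 0), radius 1/8


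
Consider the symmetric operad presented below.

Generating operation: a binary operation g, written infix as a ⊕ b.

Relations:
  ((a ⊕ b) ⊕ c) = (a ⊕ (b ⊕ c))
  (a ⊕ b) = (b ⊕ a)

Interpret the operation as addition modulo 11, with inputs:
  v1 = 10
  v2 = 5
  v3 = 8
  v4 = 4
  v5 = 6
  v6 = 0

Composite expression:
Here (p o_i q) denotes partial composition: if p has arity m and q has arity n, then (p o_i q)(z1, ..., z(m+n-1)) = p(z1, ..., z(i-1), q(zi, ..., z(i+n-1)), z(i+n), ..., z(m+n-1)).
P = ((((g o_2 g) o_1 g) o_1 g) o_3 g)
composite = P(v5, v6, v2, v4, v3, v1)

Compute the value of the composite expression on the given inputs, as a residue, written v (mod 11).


0 (mod 11)


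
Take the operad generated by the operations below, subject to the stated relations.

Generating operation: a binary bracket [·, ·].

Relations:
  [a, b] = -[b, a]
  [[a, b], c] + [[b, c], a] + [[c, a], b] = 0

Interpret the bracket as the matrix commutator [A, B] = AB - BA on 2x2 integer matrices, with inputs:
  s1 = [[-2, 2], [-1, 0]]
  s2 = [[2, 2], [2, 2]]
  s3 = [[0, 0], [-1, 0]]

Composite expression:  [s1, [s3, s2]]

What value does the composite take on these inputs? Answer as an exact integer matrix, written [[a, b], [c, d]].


[[0, -8], [-4, 0]]

[s3, s2] = [[2, 0], [0, -2]]
[s1, [s3, s2]] = [[0, -8], [-4, 0]]


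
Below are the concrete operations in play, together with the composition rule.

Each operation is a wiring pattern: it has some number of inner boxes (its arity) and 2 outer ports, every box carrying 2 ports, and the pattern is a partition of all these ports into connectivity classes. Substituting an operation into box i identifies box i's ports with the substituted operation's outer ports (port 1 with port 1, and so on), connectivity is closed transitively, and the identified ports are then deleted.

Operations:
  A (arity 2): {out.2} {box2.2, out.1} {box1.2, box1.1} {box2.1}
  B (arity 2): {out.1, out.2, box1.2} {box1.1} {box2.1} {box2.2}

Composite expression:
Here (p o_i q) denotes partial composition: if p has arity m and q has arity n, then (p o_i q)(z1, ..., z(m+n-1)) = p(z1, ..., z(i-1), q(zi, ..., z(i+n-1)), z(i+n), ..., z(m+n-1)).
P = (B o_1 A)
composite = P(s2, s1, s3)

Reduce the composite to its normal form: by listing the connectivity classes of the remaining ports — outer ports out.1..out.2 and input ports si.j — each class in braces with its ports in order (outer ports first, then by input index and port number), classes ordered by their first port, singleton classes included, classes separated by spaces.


Reachability decides: close wires over B-identified ports.
composing A on (s2, s1), with out.j its own outer ports: {out.1, s1.2} {out.2} {s1.1} {s2.1, s2.2}
composing B on (s2, s1, s3), with out.j its own outer ports: {out.1, out.2} {s1.1} {s1.2} {s2.1, s2.2} {s3.1} {s3.2}

{out.1, out.2} {s1.1} {s1.2} {s2.1, s2.2} {s3.1} {s3.2}
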